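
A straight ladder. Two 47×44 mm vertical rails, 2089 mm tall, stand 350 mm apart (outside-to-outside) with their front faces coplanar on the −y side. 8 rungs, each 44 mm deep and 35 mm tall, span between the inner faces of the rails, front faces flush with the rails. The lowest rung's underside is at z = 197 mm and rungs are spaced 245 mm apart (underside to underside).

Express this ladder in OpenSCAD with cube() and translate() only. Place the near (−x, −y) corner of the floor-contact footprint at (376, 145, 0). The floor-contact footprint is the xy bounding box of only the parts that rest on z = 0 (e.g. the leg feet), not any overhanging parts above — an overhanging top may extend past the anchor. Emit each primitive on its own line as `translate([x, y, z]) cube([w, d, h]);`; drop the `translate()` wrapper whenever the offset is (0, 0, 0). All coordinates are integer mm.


// rung span = 350 - 2*47 = 256
// rung[k] z = 197 + k*245
translate([376, 145, 0]) cube([47, 44, 2089]);
translate([679, 145, 0]) cube([47, 44, 2089]);
translate([423, 145, 197]) cube([256, 44, 35]);
translate([423, 145, 442]) cube([256, 44, 35]);
translate([423, 145, 687]) cube([256, 44, 35]);
translate([423, 145, 932]) cube([256, 44, 35]);
translate([423, 145, 1177]) cube([256, 44, 35]);
translate([423, 145, 1422]) cube([256, 44, 35]);
translate([423, 145, 1667]) cube([256, 44, 35]);
translate([423, 145, 1912]) cube([256, 44, 35]);


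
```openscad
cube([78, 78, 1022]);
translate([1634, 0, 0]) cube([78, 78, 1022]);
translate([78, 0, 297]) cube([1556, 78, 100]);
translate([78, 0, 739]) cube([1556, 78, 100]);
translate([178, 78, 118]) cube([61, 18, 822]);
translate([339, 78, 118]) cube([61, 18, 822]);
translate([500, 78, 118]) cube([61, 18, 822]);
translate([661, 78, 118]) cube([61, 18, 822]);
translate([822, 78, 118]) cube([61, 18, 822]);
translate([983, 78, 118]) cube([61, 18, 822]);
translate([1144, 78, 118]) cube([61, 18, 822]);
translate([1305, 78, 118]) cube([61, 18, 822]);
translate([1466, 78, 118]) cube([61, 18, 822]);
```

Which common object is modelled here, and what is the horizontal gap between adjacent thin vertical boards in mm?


A fence section. The picket gap is 100 mm.

Two posts, two rails, 9 pickets — a fence section. Span 1556 mm holds 9 pickets of 61 mm with 10 equal gaps: ⌊(1556 − 9·61) / 10⌋ = 100 mm.


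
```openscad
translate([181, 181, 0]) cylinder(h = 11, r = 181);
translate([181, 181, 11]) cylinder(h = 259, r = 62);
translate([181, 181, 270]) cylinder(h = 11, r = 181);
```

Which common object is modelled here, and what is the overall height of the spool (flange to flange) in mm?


A spool. The overall height is 281 mm.

Three coaxial cylinders, large–small–large — a spool. Two 11 mm flanges and a 259 mm core give 11 + 259 + 11 = 281 mm.


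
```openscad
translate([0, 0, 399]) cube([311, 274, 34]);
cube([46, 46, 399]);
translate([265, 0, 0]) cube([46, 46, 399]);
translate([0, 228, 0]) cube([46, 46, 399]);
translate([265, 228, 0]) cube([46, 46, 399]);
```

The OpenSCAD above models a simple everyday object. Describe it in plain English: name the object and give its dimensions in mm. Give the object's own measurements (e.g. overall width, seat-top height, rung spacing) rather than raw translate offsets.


A simple wooden stool: a rectangular seat 311 mm (x) by 274 mm (y), 34 mm thick, top face at z = 433 mm, on four square legs, each 46×46 mm in cross-section. The legs rest on z = 0, each flush with a corner of the seat.


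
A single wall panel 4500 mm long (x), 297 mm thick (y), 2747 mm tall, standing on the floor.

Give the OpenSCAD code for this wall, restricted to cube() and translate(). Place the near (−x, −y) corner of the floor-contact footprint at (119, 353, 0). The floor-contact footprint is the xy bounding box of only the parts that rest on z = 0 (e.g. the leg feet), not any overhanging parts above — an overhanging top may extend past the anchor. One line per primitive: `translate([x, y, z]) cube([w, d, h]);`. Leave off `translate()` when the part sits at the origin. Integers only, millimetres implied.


translate([119, 353, 0]) cube([4500, 297, 2747]);


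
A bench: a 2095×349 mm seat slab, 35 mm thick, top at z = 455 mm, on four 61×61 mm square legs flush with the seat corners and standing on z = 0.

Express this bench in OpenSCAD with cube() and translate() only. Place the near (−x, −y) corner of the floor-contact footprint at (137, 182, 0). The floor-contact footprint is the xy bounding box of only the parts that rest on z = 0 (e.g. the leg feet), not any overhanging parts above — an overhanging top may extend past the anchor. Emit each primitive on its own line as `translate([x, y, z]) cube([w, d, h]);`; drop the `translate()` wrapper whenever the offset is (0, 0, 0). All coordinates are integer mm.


translate([137, 182, 420]) cube([2095, 349, 35]);
translate([137, 182, 0]) cube([61, 61, 420]);
translate([137, 470, 0]) cube([61, 61, 420]);
translate([2171, 182, 0]) cube([61, 61, 420]);
translate([2171, 470, 0]) cube([61, 61, 420]);


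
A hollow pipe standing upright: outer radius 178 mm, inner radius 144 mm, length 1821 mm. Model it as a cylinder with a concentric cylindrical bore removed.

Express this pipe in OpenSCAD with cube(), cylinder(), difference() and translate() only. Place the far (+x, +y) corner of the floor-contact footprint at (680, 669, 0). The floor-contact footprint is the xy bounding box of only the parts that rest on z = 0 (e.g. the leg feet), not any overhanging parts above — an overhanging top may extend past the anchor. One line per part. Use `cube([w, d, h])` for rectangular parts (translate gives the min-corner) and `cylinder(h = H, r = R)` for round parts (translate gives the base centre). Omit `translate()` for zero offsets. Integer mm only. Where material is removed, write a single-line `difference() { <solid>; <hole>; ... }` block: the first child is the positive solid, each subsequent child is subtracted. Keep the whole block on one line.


difference() { translate([502, 491, 0]) cylinder(h = 1821, r = 178); translate([502, 491, 0]) cylinder(h = 1821, r = 144); }


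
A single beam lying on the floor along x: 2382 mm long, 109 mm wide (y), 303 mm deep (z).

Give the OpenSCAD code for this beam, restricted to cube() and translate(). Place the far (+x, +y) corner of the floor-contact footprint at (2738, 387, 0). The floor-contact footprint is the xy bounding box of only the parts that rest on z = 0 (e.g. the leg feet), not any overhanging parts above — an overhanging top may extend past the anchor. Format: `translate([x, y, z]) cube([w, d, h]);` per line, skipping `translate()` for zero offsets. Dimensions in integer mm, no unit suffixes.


translate([356, 278, 0]) cube([2382, 109, 303]);


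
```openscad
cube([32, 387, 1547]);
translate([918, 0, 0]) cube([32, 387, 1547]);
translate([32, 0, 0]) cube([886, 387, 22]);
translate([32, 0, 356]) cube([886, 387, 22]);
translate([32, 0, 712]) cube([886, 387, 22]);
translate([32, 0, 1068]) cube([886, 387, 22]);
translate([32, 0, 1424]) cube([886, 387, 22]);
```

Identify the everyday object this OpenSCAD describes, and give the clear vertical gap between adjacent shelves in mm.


A bookshelf. The clear shelf gap is 334 mm.

Two tall side panels with 5 horizontal boards between them — a bookshelf. The first two shelf undersides are at z = 0 and z = 356; with shelf thickness 22, the clear gap is 356 − 0 − 22 = 334 mm.


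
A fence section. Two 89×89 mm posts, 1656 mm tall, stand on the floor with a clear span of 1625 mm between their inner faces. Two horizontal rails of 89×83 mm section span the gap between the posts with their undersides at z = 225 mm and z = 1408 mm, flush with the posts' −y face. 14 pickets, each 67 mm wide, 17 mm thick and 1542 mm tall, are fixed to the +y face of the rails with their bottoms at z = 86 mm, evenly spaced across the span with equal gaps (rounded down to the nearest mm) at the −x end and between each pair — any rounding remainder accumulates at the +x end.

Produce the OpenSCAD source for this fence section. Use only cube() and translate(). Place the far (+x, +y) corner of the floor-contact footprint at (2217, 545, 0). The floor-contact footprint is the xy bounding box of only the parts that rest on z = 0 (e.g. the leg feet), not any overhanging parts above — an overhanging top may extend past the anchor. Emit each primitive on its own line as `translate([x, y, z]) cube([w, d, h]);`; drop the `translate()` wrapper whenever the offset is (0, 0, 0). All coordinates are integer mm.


translate([414, 456, 0]) cube([89, 89, 1656]);
translate([2128, 456, 0]) cube([89, 89, 1656]);
translate([503, 456, 225]) cube([1625, 89, 83]);
translate([503, 456, 1408]) cube([1625, 89, 83]);
translate([548, 545, 86]) cube([67, 17, 1542]);
translate([660, 545, 86]) cube([67, 17, 1542]);
translate([772, 545, 86]) cube([67, 17, 1542]);
translate([884, 545, 86]) cube([67, 17, 1542]);
translate([996, 545, 86]) cube([67, 17, 1542]);
translate([1108, 545, 86]) cube([67, 17, 1542]);
translate([1220, 545, 86]) cube([67, 17, 1542]);
translate([1332, 545, 86]) cube([67, 17, 1542]);
translate([1444, 545, 86]) cube([67, 17, 1542]);
translate([1556, 545, 86]) cube([67, 17, 1542]);
translate([1668, 545, 86]) cube([67, 17, 1542]);
translate([1780, 545, 86]) cube([67, 17, 1542]);
translate([1892, 545, 86]) cube([67, 17, 1542]);
translate([2004, 545, 86]) cube([67, 17, 1542]);


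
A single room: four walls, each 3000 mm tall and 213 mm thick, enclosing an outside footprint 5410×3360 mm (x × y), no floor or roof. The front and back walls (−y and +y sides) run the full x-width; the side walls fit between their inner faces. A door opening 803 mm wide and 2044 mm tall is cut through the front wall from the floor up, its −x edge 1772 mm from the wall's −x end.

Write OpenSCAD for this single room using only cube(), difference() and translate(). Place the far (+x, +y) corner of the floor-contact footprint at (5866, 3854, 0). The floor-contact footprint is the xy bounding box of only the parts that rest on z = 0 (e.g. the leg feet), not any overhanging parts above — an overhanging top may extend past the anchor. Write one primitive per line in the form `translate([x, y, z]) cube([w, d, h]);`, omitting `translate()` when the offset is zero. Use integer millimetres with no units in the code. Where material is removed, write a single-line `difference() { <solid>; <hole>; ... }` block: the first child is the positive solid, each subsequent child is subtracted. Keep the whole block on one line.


difference() { translate([456, 494, 0]) cube([5410, 213, 3000]); translate([2228, 494, 0]) cube([803, 213, 2044]); }
translate([456, 3641, 0]) cube([5410, 213, 3000]);
translate([456, 707, 0]) cube([213, 2934, 3000]);
translate([5653, 707, 0]) cube([213, 2934, 3000]);


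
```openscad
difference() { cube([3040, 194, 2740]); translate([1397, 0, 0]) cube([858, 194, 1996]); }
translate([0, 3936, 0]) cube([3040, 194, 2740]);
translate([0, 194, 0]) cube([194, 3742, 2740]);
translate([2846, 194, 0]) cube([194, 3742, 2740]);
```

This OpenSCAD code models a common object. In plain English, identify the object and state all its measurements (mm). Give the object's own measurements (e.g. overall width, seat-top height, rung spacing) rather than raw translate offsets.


A single room: four walls, each 2740 mm tall and 194 mm thick, enclosing an outside footprint 3040×4130 mm (x × y), no floor or roof. The front and back walls (−y and +y sides) run the full x-width; the side walls fit between their inner faces. A door opening 858 mm wide and 1996 mm tall is cut through the front wall from the floor up, its −x edge 1397 mm from the wall's −x end.


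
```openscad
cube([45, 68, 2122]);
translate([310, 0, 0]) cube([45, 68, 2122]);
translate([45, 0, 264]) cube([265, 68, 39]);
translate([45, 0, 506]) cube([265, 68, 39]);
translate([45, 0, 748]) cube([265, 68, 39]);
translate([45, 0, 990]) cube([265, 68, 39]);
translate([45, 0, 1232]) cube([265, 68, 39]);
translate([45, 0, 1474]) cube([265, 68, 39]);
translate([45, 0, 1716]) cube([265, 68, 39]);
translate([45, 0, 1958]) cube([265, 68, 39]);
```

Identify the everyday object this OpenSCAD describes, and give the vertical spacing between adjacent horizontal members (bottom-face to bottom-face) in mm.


A ladder. The rung spacing is 242 mm.

Two tall 45×68 posts with 8 short bars between them — a ladder. Adjacent rungs sit at z = 264 and z = 506, so the spacing is 506 − 264 = 242 mm.


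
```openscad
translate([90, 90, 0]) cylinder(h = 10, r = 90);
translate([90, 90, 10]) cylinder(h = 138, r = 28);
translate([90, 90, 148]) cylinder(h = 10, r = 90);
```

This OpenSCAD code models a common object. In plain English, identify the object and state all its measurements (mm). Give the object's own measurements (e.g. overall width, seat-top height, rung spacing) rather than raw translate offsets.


A spool: two coaxial disc flanges of radius 90 mm and thickness 10 mm, joined by a core cylinder of radius 28 mm and height 138 mm. The lower flange rests on z = 0 and the three cylinders share a vertical axis.


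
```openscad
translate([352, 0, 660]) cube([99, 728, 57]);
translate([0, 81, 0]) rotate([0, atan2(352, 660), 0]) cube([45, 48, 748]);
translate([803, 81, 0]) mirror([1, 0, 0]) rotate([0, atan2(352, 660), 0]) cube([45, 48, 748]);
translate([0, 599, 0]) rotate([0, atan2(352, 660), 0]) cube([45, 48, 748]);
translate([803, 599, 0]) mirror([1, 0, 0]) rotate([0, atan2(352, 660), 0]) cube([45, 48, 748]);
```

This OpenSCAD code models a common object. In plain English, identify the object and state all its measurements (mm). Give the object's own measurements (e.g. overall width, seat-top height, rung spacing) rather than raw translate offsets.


A sawhorse. A 99×728×57 mm beam (x, y, z) sits on two A-frame leg pairs. Each pair is two raked legs of 45×48 mm section (48 mm along y) splaying symmetrically in x. Each leg rises 660 mm vertically over 352 mm of horizontal reach and is 748 mm long along its own axis. Every leg's outer bottom edge rests on the floor and its outer top edge meets a bottom edge of the beam — the left legs (tilting toward +x) meet the beam's −x bottom edge, the right legs (their mirror images, tilting toward −x) meet its +x bottom edge — so the leg tops tuck under the beam, the beam's underside is 660 mm above the floor, and the feet are 803 mm apart outside-to-outside with the beam centred between them. The two leg pairs are set in 81 mm from either end of the beam.


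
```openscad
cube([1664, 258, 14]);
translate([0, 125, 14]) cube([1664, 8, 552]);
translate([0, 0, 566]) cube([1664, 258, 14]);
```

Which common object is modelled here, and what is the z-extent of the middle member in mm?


An I-beam. The web height is 552 mm.

Two wide flanges with a thin centred web — an I-beam. Overall 580 mm minus two 14 mm flanges gives a web of 580 − 2·14 = 552 mm.


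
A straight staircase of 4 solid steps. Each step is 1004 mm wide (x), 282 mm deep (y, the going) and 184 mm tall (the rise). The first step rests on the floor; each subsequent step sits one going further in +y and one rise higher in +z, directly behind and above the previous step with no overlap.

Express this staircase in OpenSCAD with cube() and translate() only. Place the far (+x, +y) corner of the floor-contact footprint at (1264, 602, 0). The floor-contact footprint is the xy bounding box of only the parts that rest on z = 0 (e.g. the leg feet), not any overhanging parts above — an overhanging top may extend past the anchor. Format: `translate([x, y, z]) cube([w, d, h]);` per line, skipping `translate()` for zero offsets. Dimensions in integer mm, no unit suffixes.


translate([260, 320, 0]) cube([1004, 282, 184]);
translate([260, 602, 184]) cube([1004, 282, 184]);
translate([260, 884, 368]) cube([1004, 282, 184]);
translate([260, 1166, 552]) cube([1004, 282, 184]);


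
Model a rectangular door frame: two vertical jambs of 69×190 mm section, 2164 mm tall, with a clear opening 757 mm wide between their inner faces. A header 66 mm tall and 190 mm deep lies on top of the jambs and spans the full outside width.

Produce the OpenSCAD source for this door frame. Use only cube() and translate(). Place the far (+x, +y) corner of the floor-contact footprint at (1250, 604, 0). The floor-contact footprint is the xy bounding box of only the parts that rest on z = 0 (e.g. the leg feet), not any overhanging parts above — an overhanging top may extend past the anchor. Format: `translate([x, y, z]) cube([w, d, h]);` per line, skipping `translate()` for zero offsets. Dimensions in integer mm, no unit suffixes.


translate([355, 414, 0]) cube([69, 190, 2164]);
translate([1181, 414, 0]) cube([69, 190, 2164]);
translate([355, 414, 2164]) cube([895, 190, 66]);


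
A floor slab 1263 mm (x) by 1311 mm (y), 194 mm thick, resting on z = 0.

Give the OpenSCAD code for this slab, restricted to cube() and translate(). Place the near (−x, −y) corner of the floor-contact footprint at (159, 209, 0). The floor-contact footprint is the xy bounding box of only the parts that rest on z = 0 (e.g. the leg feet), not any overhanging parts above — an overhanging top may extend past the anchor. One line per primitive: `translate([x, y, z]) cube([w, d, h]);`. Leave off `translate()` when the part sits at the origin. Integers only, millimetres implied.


translate([159, 209, 0]) cube([1263, 1311, 194]);


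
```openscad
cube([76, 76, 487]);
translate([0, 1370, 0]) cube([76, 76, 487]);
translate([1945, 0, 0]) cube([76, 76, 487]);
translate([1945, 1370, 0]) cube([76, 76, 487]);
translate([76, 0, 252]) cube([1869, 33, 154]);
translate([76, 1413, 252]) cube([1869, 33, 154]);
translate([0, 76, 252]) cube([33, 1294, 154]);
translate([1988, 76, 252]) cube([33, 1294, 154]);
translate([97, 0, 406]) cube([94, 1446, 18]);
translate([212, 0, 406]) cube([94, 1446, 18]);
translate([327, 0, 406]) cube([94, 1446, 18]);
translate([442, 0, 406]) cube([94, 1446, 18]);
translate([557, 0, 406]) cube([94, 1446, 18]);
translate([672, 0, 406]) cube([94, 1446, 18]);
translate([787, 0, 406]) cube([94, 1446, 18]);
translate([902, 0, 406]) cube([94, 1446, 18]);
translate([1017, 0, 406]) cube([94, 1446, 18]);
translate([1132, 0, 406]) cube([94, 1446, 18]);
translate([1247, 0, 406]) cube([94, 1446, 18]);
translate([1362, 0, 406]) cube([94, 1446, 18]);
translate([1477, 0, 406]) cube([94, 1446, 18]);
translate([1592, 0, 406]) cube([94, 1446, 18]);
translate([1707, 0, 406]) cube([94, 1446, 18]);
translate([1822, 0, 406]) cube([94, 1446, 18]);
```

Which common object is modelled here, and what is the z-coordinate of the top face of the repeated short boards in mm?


A bed frame. The slat-top height is 424 mm.

Four posts, four rails, and a row of slats — a bed frame. Slats sit on the rails at z = 252 + 154 = 406; with slat thickness 18, the top is 424 mm.


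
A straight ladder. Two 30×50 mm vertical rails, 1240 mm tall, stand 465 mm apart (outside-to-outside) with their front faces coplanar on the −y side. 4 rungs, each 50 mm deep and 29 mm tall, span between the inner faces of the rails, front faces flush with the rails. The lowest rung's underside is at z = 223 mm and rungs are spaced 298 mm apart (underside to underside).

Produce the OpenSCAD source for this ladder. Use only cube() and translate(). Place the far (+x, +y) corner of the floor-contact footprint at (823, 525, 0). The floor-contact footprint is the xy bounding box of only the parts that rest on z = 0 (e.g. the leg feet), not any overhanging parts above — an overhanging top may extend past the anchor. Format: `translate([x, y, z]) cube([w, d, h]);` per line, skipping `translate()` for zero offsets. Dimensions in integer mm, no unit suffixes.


translate([358, 475, 0]) cube([30, 50, 1240]);
translate([793, 475, 0]) cube([30, 50, 1240]);
translate([388, 475, 223]) cube([405, 50, 29]);
translate([388, 475, 521]) cube([405, 50, 29]);
translate([388, 475, 819]) cube([405, 50, 29]);
translate([388, 475, 1117]) cube([405, 50, 29]);


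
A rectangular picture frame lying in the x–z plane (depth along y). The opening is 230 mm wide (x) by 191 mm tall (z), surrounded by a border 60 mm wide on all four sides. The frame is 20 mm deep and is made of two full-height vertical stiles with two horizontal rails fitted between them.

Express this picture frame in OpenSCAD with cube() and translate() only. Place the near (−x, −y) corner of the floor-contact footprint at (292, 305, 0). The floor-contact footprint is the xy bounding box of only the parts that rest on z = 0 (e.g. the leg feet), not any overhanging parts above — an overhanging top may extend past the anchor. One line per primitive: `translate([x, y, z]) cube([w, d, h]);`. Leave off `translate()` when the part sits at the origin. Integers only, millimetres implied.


translate([292, 305, 0]) cube([60, 20, 311]);
translate([582, 305, 0]) cube([60, 20, 311]);
translate([352, 305, 0]) cube([230, 20, 60]);
translate([352, 305, 251]) cube([230, 20, 60]);


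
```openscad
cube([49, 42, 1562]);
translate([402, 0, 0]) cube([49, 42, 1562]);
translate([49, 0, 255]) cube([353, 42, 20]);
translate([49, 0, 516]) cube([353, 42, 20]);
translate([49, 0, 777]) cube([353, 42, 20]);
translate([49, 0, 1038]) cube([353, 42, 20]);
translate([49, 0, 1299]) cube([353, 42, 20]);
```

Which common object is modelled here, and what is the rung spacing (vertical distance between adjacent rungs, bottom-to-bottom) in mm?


A ladder. The rung spacing is 261 mm.

Two tall 49×42 posts with 5 short bars between them — a ladder. Adjacent rungs sit at z = 255 and z = 516, so the spacing is 516 − 255 = 261 mm.


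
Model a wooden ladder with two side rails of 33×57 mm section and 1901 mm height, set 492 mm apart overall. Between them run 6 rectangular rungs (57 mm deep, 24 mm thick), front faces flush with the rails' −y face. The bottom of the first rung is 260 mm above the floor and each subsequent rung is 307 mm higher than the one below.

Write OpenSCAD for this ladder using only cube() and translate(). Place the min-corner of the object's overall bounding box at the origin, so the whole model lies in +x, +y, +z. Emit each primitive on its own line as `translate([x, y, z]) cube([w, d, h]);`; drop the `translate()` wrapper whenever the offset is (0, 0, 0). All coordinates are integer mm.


// rung span = 492 - 2*33 = 426
// rung[k] z = 260 + k*307
cube([33, 57, 1901]);
translate([459, 0, 0]) cube([33, 57, 1901]);
translate([33, 0, 260]) cube([426, 57, 24]);
translate([33, 0, 567]) cube([426, 57, 24]);
translate([33, 0, 874]) cube([426, 57, 24]);
translate([33, 0, 1181]) cube([426, 57, 24]);
translate([33, 0, 1488]) cube([426, 57, 24]);
translate([33, 0, 1795]) cube([426, 57, 24]);


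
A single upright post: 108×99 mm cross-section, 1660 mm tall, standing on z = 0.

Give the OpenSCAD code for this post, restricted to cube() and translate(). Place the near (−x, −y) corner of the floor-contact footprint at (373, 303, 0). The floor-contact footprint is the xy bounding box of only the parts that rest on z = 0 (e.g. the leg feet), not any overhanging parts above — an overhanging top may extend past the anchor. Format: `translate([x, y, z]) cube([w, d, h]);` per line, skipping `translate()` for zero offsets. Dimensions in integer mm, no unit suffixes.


translate([373, 303, 0]) cube([108, 99, 1660]);


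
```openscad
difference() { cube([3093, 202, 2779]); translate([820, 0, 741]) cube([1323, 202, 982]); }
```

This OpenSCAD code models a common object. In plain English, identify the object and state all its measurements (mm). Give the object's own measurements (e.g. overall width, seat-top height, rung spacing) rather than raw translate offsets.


A wall 3093 mm long (x), 202 mm thick (y), 2779 mm tall, with a rectangular window opening cut through it. The opening is 1323 mm wide and 982 mm tall; its sill is at z = 741 mm and its near (−x) edge is 820 mm from the wall's −x end. The opening passes through the full wall thickness.


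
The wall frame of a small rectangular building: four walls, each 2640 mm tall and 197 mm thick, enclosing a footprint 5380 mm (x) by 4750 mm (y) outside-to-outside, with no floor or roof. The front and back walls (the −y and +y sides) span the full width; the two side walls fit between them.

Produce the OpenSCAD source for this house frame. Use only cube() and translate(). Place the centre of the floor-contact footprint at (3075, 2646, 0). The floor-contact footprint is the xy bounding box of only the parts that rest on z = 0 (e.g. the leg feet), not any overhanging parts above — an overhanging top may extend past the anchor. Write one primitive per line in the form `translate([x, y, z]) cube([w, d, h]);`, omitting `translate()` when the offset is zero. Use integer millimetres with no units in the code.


translate([385, 271, 0]) cube([5380, 197, 2640]);
translate([385, 4824, 0]) cube([5380, 197, 2640]);
translate([385, 468, 0]) cube([197, 4356, 2640]);
translate([5568, 468, 0]) cube([197, 4356, 2640]);


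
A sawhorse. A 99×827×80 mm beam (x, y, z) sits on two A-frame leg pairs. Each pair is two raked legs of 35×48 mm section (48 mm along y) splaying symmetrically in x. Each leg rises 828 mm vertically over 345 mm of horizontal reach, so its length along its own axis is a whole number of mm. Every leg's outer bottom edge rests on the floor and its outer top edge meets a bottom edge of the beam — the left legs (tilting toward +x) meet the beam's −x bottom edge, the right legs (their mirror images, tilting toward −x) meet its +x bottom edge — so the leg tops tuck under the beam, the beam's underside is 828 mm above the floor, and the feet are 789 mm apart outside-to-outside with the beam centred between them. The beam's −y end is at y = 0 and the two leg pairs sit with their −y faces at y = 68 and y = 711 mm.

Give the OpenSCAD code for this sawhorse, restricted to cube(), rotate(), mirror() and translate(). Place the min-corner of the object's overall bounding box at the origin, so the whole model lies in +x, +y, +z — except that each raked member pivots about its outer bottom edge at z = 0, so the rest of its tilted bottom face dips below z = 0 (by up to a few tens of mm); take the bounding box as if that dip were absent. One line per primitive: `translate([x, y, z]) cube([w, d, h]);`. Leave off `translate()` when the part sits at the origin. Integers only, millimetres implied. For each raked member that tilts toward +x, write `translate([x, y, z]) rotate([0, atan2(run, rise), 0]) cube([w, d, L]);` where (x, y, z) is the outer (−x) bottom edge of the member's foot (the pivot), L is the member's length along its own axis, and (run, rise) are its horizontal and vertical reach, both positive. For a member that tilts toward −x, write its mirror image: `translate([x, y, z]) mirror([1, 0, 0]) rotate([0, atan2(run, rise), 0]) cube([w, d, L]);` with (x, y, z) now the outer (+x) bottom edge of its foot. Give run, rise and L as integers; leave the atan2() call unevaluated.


translate([345, 0, 828]) cube([99, 827, 80]);
translate([0, 68, 0]) rotate([0, atan2(345, 828), 0]) cube([35, 48, 897]);
translate([789, 68, 0]) mirror([1, 0, 0]) rotate([0, atan2(345, 828), 0]) cube([35, 48, 897]);
translate([0, 711, 0]) rotate([0, atan2(345, 828), 0]) cube([35, 48, 897]);
translate([789, 711, 0]) mirror([1, 0, 0]) rotate([0, atan2(345, 828), 0]) cube([35, 48, 897]);


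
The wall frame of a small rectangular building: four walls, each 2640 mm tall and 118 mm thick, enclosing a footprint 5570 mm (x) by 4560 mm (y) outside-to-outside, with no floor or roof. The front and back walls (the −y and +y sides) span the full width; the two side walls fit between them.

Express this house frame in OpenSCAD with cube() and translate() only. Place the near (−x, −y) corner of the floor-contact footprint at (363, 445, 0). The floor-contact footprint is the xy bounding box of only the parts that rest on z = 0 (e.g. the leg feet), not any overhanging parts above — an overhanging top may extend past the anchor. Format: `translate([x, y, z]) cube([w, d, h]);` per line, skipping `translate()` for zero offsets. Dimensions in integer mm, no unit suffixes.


translate([363, 445, 0]) cube([5570, 118, 2640]);
translate([363, 4887, 0]) cube([5570, 118, 2640]);
translate([363, 563, 0]) cube([118, 4324, 2640]);
translate([5815, 563, 0]) cube([118, 4324, 2640]);


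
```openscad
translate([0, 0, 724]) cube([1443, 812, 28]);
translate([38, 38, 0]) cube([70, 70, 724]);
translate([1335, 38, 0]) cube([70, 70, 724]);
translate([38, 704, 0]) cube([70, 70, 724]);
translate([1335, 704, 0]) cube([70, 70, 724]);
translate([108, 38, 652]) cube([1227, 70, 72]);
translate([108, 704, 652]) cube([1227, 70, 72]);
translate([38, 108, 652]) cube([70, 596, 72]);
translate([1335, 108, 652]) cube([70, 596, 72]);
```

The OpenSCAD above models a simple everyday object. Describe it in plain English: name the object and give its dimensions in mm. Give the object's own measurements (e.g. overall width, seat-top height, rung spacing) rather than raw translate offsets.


A rectangular dining table. The top is 1443×812×28 mm with its upper surface at z = 752 mm. It stands on four 70×70 mm square legs, each inset 38 mm from the nearest pair of top edges, running from the floor to the underside of the top. Four apron rails, 70 mm thick and 72 mm tall, run between adjacent legs with their top edges flush with the underside of the top and their outer faces flush with the legs' outer faces.


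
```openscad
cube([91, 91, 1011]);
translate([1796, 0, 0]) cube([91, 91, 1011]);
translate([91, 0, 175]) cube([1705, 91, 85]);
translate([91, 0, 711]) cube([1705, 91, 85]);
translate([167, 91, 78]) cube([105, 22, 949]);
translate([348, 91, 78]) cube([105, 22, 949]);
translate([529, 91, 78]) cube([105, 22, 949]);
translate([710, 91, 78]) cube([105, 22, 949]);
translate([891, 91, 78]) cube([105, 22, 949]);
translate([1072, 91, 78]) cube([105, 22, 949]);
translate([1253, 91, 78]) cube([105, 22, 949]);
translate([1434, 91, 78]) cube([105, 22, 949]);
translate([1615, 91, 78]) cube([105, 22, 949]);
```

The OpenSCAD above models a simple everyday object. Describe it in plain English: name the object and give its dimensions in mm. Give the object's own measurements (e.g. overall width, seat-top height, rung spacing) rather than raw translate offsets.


A fence section. Two 91×91 mm posts, 1011 mm tall, stand on the floor with a clear span of 1705 mm between their inner faces. Two horizontal rails of 91×85 mm section span the gap between the posts with their undersides at z = 175 mm and z = 711 mm, flush with the posts' −y face. 9 pickets, each 105 mm wide, 22 mm thick and 949 mm tall, are fixed to the +y face of the rails with their bottoms at z = 78 mm, spaced across the span with a 76 mm gap after the −x post and between neighbouring pickets and before the +x post.


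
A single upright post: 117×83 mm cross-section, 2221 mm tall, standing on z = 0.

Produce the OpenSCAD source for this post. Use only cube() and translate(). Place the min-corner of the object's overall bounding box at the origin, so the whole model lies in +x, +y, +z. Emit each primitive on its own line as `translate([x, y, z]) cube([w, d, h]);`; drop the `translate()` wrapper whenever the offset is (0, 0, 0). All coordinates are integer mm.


cube([117, 83, 2221]);


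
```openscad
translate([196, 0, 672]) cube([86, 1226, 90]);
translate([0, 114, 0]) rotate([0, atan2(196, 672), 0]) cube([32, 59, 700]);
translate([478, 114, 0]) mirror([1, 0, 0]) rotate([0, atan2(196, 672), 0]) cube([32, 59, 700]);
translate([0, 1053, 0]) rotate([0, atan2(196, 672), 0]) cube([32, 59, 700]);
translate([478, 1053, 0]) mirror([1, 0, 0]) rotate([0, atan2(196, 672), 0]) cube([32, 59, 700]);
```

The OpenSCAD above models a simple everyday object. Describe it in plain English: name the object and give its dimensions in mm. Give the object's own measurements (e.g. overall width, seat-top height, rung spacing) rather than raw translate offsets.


A sawhorse. A 86×1226×90 mm beam (x, y, z) sits on two A-frame leg pairs. Each pair is two raked legs of 32×59 mm section (59 mm along y) splaying symmetrically in x. Each leg rises 672 mm vertically over 196 mm of horizontal reach and is 700 mm long along its own axis. Every leg's outer bottom edge rests on the floor and its outer top edge meets a bottom edge of the beam — the left legs (tilting toward +x) meet the beam's −x bottom edge, the right legs (their mirror images, tilting toward −x) meet its +x bottom edge — so the leg tops tuck under the beam, the beam's underside is 672 mm above the floor, and the feet are 478 mm apart outside-to-outside with the beam centred between them. The two leg pairs are set in 114 mm from either end of the beam.


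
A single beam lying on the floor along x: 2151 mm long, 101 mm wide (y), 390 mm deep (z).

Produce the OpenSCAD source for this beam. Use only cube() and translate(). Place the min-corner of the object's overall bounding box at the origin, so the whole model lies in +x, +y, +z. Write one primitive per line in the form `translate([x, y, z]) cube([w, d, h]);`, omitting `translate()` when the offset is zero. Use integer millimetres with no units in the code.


cube([2151, 101, 390]);


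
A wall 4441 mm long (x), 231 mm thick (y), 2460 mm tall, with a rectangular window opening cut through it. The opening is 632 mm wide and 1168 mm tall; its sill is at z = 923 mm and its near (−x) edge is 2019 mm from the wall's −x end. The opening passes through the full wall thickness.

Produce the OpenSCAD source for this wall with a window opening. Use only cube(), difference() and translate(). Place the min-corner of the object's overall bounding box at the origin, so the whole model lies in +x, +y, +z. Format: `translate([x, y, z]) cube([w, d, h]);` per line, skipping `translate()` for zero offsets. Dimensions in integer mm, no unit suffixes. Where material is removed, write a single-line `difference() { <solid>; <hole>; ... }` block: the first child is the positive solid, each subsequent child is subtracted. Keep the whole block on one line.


difference() { cube([4441, 231, 2460]); translate([2019, 0, 923]) cube([632, 231, 1168]); }


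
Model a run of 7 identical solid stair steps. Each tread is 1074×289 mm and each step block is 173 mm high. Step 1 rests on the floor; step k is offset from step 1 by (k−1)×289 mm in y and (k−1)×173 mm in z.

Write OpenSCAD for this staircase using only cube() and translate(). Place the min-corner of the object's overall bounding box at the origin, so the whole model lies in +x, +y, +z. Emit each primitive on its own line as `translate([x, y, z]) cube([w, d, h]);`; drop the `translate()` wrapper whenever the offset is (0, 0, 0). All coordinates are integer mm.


cube([1074, 289, 173]);
translate([0, 289, 173]) cube([1074, 289, 173]);
translate([0, 578, 346]) cube([1074, 289, 173]);
translate([0, 867, 519]) cube([1074, 289, 173]);
translate([0, 1156, 692]) cube([1074, 289, 173]);
translate([0, 1445, 865]) cube([1074, 289, 173]);
translate([0, 1734, 1038]) cube([1074, 289, 173]);


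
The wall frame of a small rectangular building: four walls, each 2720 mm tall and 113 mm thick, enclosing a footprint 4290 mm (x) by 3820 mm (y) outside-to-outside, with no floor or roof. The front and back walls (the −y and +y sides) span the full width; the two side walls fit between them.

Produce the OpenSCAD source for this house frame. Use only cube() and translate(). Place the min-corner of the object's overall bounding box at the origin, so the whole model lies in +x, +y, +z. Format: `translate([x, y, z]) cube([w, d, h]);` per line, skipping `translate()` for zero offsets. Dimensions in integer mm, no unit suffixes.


cube([4290, 113, 2720]);
translate([0, 3707, 0]) cube([4290, 113, 2720]);
translate([0, 113, 0]) cube([113, 3594, 2720]);
translate([4177, 113, 0]) cube([113, 3594, 2720]);


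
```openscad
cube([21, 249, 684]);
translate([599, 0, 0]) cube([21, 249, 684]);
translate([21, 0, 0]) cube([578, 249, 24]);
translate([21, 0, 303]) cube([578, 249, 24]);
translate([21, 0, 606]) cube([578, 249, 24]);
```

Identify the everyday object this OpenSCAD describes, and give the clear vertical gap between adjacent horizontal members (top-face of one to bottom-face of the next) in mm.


A bookshelf. The clear shelf gap is 279 mm.

Two tall side panels with 3 horizontal boards between them — a bookshelf. The first two shelf undersides are at z = 0 and z = 303; with shelf thickness 24, the clear gap is 303 − 0 − 24 = 279 mm.


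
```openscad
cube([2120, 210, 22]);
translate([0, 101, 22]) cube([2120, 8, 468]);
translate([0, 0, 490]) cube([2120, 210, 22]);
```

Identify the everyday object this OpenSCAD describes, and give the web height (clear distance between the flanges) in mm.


An I-beam. The web height is 468 mm.

Two wide flanges with a thin centred web — an I-beam. Overall 512 mm minus two 22 mm flanges gives a web of 512 − 2·22 = 468 mm.


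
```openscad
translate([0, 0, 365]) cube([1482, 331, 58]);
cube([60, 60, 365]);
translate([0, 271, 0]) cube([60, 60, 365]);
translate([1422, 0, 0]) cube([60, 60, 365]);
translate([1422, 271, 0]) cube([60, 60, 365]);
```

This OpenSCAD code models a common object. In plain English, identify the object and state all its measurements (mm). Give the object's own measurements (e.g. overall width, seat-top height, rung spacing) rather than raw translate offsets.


A long wooden bench with a 1482 mm (x) × 331 mm (y) seat, 58 mm thick, its top surface 423 mm above the floor. Four 60 mm square legs at the seat corners, flush with the edges, run from z = 0 to the seat underside.


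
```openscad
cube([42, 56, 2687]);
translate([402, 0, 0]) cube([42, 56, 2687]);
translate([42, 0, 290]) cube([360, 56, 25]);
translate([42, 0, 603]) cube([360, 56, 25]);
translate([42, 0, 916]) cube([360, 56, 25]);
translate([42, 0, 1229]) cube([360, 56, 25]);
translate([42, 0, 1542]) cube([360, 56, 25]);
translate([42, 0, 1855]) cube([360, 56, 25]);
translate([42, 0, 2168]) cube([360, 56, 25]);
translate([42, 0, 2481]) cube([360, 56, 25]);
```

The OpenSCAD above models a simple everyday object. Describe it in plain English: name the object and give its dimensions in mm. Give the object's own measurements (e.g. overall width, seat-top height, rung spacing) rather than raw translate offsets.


A straight ladder. Two 42×56 mm vertical rails, 2687 mm tall, stand 444 mm apart (outside-to-outside) with their front faces coplanar on the −y side. 8 rungs, each 56 mm deep and 25 mm tall, span between the inner faces of the rails, front faces flush with the rails. The lowest rung's underside is at z = 290 mm and rungs are spaced 313 mm apart (underside to underside).


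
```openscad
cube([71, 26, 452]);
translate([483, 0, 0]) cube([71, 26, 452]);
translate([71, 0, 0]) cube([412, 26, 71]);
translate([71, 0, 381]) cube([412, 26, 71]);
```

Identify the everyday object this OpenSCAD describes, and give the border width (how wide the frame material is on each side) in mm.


A picture frame. The border width is 71 mm.

Four thin pieces enclosing a rectangular opening — a picture frame. The two full-height stiles are 452 mm tall; the top rail sits at z = 381 and is 71 mm tall, so the border above the opening is 452 − 381 = 71 mm, matching the stile x-width.


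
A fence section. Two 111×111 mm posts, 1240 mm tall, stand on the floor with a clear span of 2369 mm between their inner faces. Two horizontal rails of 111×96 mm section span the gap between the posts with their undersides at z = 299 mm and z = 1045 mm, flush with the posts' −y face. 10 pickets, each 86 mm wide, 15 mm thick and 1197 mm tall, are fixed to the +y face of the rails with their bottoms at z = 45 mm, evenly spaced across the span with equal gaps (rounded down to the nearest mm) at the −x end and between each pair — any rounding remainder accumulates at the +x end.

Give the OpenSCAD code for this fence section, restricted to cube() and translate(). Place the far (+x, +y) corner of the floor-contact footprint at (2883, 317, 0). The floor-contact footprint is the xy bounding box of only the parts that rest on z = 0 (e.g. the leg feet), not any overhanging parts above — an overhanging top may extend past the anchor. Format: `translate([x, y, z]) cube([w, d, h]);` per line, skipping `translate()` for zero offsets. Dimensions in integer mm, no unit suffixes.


translate([292, 206, 0]) cube([111, 111, 1240]);
translate([2772, 206, 0]) cube([111, 111, 1240]);
translate([403, 206, 299]) cube([2369, 111, 96]);
translate([403, 206, 1045]) cube([2369, 111, 96]);
translate([540, 317, 45]) cube([86, 15, 1197]);
translate([763, 317, 45]) cube([86, 15, 1197]);
translate([986, 317, 45]) cube([86, 15, 1197]);
translate([1209, 317, 45]) cube([86, 15, 1197]);
translate([1432, 317, 45]) cube([86, 15, 1197]);
translate([1655, 317, 45]) cube([86, 15, 1197]);
translate([1878, 317, 45]) cube([86, 15, 1197]);
translate([2101, 317, 45]) cube([86, 15, 1197]);
translate([2324, 317, 45]) cube([86, 15, 1197]);
translate([2547, 317, 45]) cube([86, 15, 1197]);
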